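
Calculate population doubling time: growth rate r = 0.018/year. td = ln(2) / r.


td = ln(2) / 0.018 = 0.693147 / 0.018 = 38.5082 ≈ 38.5 years

38.5 years


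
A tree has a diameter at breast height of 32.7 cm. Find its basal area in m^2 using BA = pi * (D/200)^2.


D/200 = 32.7/200 = 0.1635 m
(D/200)^2 = 0.1635^2 = 0.02673225
BA = 3.141593 * 0.02673225 = 0.0839818 ≈ 0.0840 m^2

0.0840 m^2


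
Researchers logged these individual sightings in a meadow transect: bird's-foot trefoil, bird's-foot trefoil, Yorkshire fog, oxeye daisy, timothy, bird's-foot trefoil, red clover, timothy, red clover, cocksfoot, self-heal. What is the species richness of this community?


Total individuals logged = 11
Distinct species (count of individuals): bird's-foot trefoil (3), Yorkshire fog (1), oxeye daisy (1), timothy (2), red clover (2), cocksfoot (1), self-heal (1)
Species richness = number of distinct species = 7

7


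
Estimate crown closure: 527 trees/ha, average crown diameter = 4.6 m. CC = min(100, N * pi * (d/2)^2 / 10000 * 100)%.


(d/2)^2 = (4.6/2)^2 = 2.3^2 = 5.29
Crown area = 3.141593 * 5.29 = 16.6190 m^2
N * area / 10000 * 100 = 527 * 16.6190 / 10000 * 100 = 87.5821
CC = min(100, 87.5821) = 87.5821 ≈ 87.6%

87.6%


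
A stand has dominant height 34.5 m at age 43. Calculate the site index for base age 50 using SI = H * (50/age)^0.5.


50/43 = 1.16279
(1.16279)^0.5 = 1.07833
SI = 34.5 * 1.07833 = 37.2024 ≈ 37.2 m

37.2 m


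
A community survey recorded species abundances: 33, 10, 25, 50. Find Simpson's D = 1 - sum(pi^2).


Total N = 33 + 10 + 25 + 50 = 118
Per-species terms:
  p = 33/118 = 0.279661; p^2 = 0.279661^2 = 0.078210
  p = 10/118 = 0.084746; p^2 = 0.084746^2 = 0.007182
  p = 25/118 = 0.211864; p^2 = 0.211864^2 = 0.044886
  p = 50/118 = 0.423729; p^2 = 0.423729^2 = 0.179546
sum(p^2) = 0.078210 + 0.007182 + 0.044886 + 0.179546 = 0.309824
D = 1 - 0.309824 = 0.690176 ≈ 0.6902

0.6902


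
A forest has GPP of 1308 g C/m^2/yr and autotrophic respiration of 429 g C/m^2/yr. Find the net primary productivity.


NPP = GPP - Ra = 1308 - 429 = 879 g C/m^2/yr

879 g C/m^2/yr


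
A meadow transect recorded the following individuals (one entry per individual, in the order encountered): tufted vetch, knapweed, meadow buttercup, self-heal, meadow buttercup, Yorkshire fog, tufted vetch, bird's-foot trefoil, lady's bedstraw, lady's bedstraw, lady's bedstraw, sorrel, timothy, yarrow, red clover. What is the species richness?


Total individuals logged = 15
Distinct species (count of individuals): tufted vetch (2), knapweed (1), meadow buttercup (2), self-heal (1), Yorkshire fog (1), bird's-foot trefoil (1), lady's bedstraw (3), sorrel (1), timothy (1), yarrow (1), red clover (1)
Species richness = number of distinct species = 11

11


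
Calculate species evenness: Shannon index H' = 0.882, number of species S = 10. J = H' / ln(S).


ln(10) = 2.30259
J = H' / ln(S) = 0.882 / 2.30259 = 0.383047 ≈ 0.3830

0.3830


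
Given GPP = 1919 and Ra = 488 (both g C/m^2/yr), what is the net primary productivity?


NPP = GPP - Ra = 1919 - 488 = 1431 g C/m^2/yr

1431 g C/m^2/yr


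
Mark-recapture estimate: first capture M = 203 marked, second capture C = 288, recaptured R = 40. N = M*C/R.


N = M * C / R = 203 * 288 / 40 = 58464 / 40 = 1461.60 ≈ 1462

1462 individuals


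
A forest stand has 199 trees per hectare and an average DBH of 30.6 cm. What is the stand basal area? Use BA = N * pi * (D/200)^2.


(D/200)^2 = (30.6/200)^2 = 0.153^2 = 0.023409
Individual BA = 3.141593 * 0.023409 = 0.0735416 m^2
Stand BA = 199 * 0.0735416 = 14.6348 ≈ 14.63 m^2/ha

14.63 m^2/ha


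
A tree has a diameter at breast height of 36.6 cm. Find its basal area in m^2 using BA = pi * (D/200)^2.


D/200 = 36.6/200 = 0.183 m
(D/200)^2 = 0.183^2 = 0.033489
BA = 3.141593 * 0.033489 = 0.105209 ≈ 0.1052 m^2

0.1052 m^2


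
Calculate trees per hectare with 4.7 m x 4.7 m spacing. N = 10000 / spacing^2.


N = 10000 / 4.7^2 = 10000 / 22.09 = 452.694 ≈ 453 trees/ha

453 trees/ha


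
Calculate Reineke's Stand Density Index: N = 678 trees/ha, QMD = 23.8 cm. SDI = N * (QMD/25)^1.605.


QMD/25 = 23.8/25 = 0.952
(0.952)^1.605 = exp(1.605 * ln(0.952)) = exp(1.605 * (-0.0491902)) = exp(-0.0789503) = 0.924086
SDI = 678 * 0.924086 = 626.530 ≈ 627

627


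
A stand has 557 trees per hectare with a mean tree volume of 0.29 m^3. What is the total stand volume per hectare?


V_stand = 557 * 0.29 = 161.53 ≈ 161.5 m^3/ha

161.5 m^3/ha


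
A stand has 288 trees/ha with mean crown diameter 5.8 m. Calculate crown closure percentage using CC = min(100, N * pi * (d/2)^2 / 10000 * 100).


(d/2)^2 = (5.8/2)^2 = 2.9^2 = 8.41
Crown area = 3.141593 * 8.41 = 26.4208 m^2
N * area / 10000 * 100 = 288 * 26.4208 / 10000 * 100 = 76.0919
CC = min(100, 76.0919) = 76.0919 ≈ 76.1%

76.1%


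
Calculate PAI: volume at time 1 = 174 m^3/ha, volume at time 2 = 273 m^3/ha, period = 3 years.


PAI = (V2 - V1) / period = (273 - 174) / 3 = 99 / 3 = 33.00 m^3/ha/yr

33.00 m^3/ha/yr


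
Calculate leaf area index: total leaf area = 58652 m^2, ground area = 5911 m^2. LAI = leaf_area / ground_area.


LAI = 58652 / 5911 = 9.9225 ≈ 9.92

9.92


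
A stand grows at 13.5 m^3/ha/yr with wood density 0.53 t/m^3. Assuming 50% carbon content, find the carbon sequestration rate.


C = 13.5 * 0.53 * 0.5 = 3.5775 ≈ 3.58 t C/ha/yr

3.58 t C/ha/yr


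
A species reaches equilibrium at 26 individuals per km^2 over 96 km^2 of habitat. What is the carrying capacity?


K = 26 * 96 = 2496 individuals

2496 individuals


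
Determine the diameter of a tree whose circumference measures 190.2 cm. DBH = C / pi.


DBH = C / pi = 190.2 / 3.141593 = 60.5425 ≈ 60.54 cm

60.54 cm


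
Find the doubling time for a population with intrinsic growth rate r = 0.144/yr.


td = ln(2) / 0.144 = 0.693147 / 0.144 = 4.81352 ≈ 4.8 years

4.8 years


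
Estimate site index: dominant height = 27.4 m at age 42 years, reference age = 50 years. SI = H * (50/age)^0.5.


50/42 = 1.19048
(1.19048)^0.5 = 1.09109
SI = 27.4 * 1.09109 = 29.8959 ≈ 29.9 m

29.9 m


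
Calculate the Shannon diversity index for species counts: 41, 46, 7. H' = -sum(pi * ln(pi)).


Total N = 41 + 46 + 7 = 94
Per-species terms:
  p = 41/94 = 0.436170; ln(p) = -0.829723; p*ln(p) = 0.436170 * (-0.829723) = -0.361900
  p = 46/94 = 0.489362; ln(p) = -0.714653; p*ln(p) = 0.489362 * (-0.714653) = -0.349724
  p = 7/94 = 0.074468; ln(p) = -2.597386; p*ln(p) = 0.074468 * (-2.597386) = -0.193422
sum(p*ln(p)) = (-0.361900) + (-0.349724) + (-0.193422) = -0.905046
H' = -(-0.905046) = 0.905046 ≈ 0.9050

0.9050


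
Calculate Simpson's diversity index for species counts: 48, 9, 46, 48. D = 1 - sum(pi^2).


Total N = 48 + 9 + 46 + 48 = 151
Per-species terms:
  p = 48/151 = 0.317881; p^2 = 0.317881^2 = 0.101048
  p = 9/151 = 0.059603; p^2 = 0.059603^2 = 0.003553
  p = 46/151 = 0.304636; p^2 = 0.304636^2 = 0.092803
  p = 48/151 = 0.317881; p^2 = 0.317881^2 = 0.101048
sum(p^2) = 0.101048 + 0.003553 + 0.092803 + 0.101048 = 0.298452
D = 1 - 0.298452 = 0.701548 ≈ 0.7015

0.7015


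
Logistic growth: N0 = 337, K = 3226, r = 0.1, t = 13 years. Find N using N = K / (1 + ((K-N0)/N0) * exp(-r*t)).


(K - N0)/N0 = (3226 - 337)/337 = 2889/337 = 8.57270
r*t = 0.1 * 13 = 1.3; exp(-1.3) = 0.272532
8.57270 * 0.272532 = 2.33634
1 + 2.33634 = 3.33634
N = 3226 / 3.33634 = 966.928 ≈ 967

967


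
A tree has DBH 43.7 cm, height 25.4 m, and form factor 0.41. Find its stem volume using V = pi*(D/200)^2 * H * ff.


(D/200)^2 = (43.7/200)^2 = 0.2185^2 = 0.04774225
BA = 3.141593 * 0.04774225 = 0.149987 m^2
V = 0.149987 * 25.4 * 0.41 = 1.56196 ≈ 1.562 m^3

1.562 m^3


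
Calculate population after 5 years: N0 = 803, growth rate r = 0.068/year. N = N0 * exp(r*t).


r*t = 0.068 * 5 = 0.34
exp(0.34) = 1.40495
N = 803 * 1.40495 = 1128.17 ≈ 1128

1128


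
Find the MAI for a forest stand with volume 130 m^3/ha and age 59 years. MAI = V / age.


MAI = 130 / 59 = 2.2034 ≈ 2.20 m^3/ha/yr

2.20 m^3/ha/yr


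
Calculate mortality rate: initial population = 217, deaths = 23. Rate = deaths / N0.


Mortality rate = 23 / 217 = 0.105991 ≈ 0.1060

0.1060


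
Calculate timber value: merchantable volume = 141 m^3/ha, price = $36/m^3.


Value = 141 * 36 = $5076/ha

$5076/ha


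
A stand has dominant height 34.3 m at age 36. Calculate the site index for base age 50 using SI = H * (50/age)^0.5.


50/36 = 1.38889
(1.38889)^0.5 = 1.17851
SI = 34.3 * 1.17851 = 40.4229 ≈ 40.4 m

40.4 m


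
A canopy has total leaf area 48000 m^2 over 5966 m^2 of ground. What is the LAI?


LAI = 48000 / 5966 = 8.0456 ≈ 8.05

8.05


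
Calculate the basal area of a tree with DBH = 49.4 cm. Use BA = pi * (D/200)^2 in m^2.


D/200 = 49.4/200 = 0.247 m
(D/200)^2 = 0.247^2 = 0.061009
BA = 3.141593 * 0.061009 = 0.191665 ≈ 0.1917 m^2

0.1917 m^2


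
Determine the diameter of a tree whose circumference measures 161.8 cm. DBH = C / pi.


DBH = C / pi = 161.8 / 3.141593 = 51.5025 ≈ 51.50 cm

51.50 cm


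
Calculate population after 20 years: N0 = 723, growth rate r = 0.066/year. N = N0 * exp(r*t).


r*t = 0.066 * 20 = 1.32
exp(1.32) = 3.74342
N = 723 * 3.74342 = 2706.49 ≈ 2706

2706


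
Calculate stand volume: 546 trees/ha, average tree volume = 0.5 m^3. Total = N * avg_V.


V_stand = 546 * 0.5 = 273.0 m^3/ha

273.0 m^3/ha


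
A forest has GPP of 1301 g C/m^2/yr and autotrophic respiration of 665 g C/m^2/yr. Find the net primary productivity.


NPP = GPP - Ra = 1301 - 665 = 636 g C/m^2/yr

636 g C/m^2/yr


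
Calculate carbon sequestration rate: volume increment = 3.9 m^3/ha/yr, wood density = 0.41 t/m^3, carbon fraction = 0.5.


C = 3.9 * 0.41 * 0.5 = 0.7995 ≈ 0.80 t C/ha/yr

0.80 t C/ha/yr


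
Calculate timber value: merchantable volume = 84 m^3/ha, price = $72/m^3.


Value = 84 * 72 = $6048/ha

$6048/ha


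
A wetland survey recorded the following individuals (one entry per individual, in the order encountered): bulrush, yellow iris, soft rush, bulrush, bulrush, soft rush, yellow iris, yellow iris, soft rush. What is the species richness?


Total individuals logged = 9
Distinct species (count of individuals): bulrush (3), yellow iris (3), soft rush (3)
Species richness = number of distinct species = 3

3


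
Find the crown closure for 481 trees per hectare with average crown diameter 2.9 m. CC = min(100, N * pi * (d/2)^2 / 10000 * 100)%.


(d/2)^2 = (2.9/2)^2 = 1.45^2 = 2.1025
Crown area = 3.141593 * 2.1025 = 6.60520 m^2
N * area / 10000 * 100 = 481 * 6.60520 / 10000 * 100 = 31.7710
CC = min(100, 31.7710) = 31.7710 ≈ 31.8%

31.8%


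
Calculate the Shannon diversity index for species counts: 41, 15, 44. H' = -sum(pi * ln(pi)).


Total N = 41 + 15 + 44 = 100
Per-species terms:
  p = 41/100 = 0.410000; ln(p) = -0.891598; p*ln(p) = 0.410000 * (-0.891598) = -0.365555
  p = 15/100 = 0.150000; ln(p) = -1.897120; p*ln(p) = 0.150000 * (-1.897120) = -0.284568
  p = 44/100 = 0.440000; ln(p) = -0.820981; p*ln(p) = 0.440000 * (-0.820981) = -0.361232
sum(p*ln(p)) = (-0.365555) + (-0.284568) + (-0.361232) = -1.011355
H' = -(-1.011355) = 1.011355 ≈ 1.0114

1.0114


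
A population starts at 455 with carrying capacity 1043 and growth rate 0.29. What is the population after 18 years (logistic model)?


(K - N0)/N0 = (1043 - 455)/455 = 588/455 = 1.29231
r*t = 0.29 * 18 = 5.22; exp(-5.22) = 0.00540733
1.29231 * 0.00540733 = 0.00698795
1 + 0.00698795 = 1.00699
N = 1043 / 1.00699 = 1035.76 ≈ 1036

1036


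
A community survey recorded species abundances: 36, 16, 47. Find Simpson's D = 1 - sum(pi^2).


Total N = 36 + 16 + 47 = 99
Per-species terms:
  p = 36/99 = 0.363636; p^2 = 0.363636^2 = 0.132231
  p = 16/99 = 0.161616; p^2 = 0.161616^2 = 0.026120
  p = 47/99 = 0.474747; p^2 = 0.474747^2 = 0.225385
sum(p^2) = 0.132231 + 0.026120 + 0.225385 = 0.383736
D = 1 - 0.383736 = 0.616264 ≈ 0.6163

0.6163


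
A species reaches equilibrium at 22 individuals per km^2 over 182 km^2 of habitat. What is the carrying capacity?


K = 22 * 182 = 4004 individuals

4004 individuals


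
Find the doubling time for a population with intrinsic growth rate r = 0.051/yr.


td = ln(2) / 0.051 = 0.693147 / 0.051 = 13.5911 ≈ 13.6 years

13.6 years


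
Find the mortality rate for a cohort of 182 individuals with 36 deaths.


Mortality rate = 36 / 182 = 0.197802 ≈ 0.1978

0.1978


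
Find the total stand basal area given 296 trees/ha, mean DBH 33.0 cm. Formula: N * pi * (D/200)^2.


(D/200)^2 = (33.0/200)^2 = 0.165^2 = 0.027225
Individual BA = 3.141593 * 0.027225 = 0.0855299 m^2
Stand BA = 296 * 0.0855299 = 25.3169 ≈ 25.32 m^2/ha

25.32 m^2/ha


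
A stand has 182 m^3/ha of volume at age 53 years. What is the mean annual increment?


MAI = 182 / 53 = 3.4340 ≈ 3.43 m^3/ha/yr

3.43 m^3/ha/yr


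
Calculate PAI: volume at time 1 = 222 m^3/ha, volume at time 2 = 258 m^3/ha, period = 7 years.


PAI = (V2 - V1) / period = (258 - 222) / 7 = 36 / 7 = 5.1429 ≈ 5.14 m^3/ha/yr

5.14 m^3/ha/yr


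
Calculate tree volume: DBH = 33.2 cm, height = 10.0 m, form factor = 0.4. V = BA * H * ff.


(D/200)^2 = (33.2/200)^2 = 0.166^2 = 0.027556
BA = 3.141593 * 0.027556 = 0.0865697 m^2
V = 0.0865697 * 10.0 * 0.4 = 0.346279 ≈ 0.346 m^3

0.346 m^3


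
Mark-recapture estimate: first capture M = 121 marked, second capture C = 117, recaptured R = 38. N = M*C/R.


N = M * C / R = 121 * 117 / 38 = 14157 / 38 = 372.55 ≈ 373

373 individuals


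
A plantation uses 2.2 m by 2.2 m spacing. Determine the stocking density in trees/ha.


N = 10000 / 2.2^2 = 10000 / 4.84 = 2066.12 ≈ 2066 trees/ha

2066 trees/ha


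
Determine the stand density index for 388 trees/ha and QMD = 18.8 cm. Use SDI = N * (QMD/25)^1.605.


QMD/25 = 18.8/25 = 0.752
(0.752)^1.605 = exp(1.605 * ln(0.752)) = exp(1.605 * (-0.285019)) = exp(-0.457455) = 0.632892
SDI = 388 * 0.632892 = 245.562 ≈ 246

246


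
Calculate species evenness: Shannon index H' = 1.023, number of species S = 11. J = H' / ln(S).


ln(11) = 2.39790
J = H' / ln(S) = 1.023 / 2.39790 = 0.426623 ≈ 0.4266

0.4266


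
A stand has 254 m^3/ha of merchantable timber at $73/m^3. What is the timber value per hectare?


Value = 254 * 73 = $18542/ha

$18542/ha


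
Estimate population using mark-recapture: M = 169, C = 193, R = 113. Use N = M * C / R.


N = M * C / R = 169 * 193 / 113 = 32617 / 113 = 288.65 ≈ 289

289 individuals


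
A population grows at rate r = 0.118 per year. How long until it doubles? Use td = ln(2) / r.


td = ln(2) / 0.118 = 0.693147 / 0.118 = 5.87413 ≈ 5.9 years

5.9 years


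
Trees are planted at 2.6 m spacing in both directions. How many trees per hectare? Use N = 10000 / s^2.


N = 10000 / 2.6^2 = 10000 / 6.76 = 1479.29 ≈ 1479 trees/ha

1479 trees/ha


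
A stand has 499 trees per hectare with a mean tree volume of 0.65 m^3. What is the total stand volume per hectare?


V_stand = 499 * 0.65 = 324.35 ≈ 324.4 m^3/ha

324.4 m^3/ha


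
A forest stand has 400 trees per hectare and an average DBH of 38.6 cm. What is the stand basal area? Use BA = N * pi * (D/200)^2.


(D/200)^2 = (38.6/200)^2 = 0.193^2 = 0.037249
Individual BA = 3.141593 * 0.037249 = 0.117021 m^2
Stand BA = 400 * 0.117021 = 46.8084 ≈ 46.81 m^2/ha

46.81 m^2/ha


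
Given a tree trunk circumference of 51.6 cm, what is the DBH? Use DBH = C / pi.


DBH = C / pi = 51.6 / 3.141593 = 16.4248 ≈ 16.42 cm

16.42 cm


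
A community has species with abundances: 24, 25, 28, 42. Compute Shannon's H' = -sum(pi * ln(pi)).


Total N = 24 + 25 + 28 + 42 = 119
Per-species terms:
  p = 24/119 = 0.201681; ln(p) = -1.601068; p*ln(p) = 0.201681 * (-1.601068) = -0.322905
  p = 25/119 = 0.210084; ln(p) = -1.560248; p*ln(p) = 0.210084 * (-1.560248) = -0.327783
  p = 28/119 = 0.235294; ln(p) = -1.446919; p*ln(p) = 0.235294 * (-1.446919) = -0.340451
  p = 42/119 = 0.352941; ln(p) = -1.041454; p*ln(p) = 0.352941 * (-1.041454) = -0.367572
sum(p*ln(p)) = (-0.322905) + (-0.327783) + (-0.340451) + (-0.367572) = -1.358711
H' = -(-1.358711) = 1.358711 ≈ 1.3587

1.3587


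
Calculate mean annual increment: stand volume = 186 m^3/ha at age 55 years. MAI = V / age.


MAI = 186 / 55 = 3.3818 ≈ 3.38 m^3/ha/yr

3.38 m^3/ha/yr


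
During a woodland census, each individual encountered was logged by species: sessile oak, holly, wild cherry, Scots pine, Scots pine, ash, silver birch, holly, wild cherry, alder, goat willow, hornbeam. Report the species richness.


Total individuals logged = 12
Distinct species (count of individuals): sessile oak (1), holly (2), wild cherry (2), Scots pine (2), ash (1), silver birch (1), alder (1), goat willow (1), hornbeam (1)
Species richness = number of distinct species = 9

9


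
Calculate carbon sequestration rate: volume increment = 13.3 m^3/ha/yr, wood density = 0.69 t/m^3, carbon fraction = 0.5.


C = 13.3 * 0.69 * 0.5 = 4.5885 ≈ 4.59 t C/ha/yr

4.59 t C/ha/yr


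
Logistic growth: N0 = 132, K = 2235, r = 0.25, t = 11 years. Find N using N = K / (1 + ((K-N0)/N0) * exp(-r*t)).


(K - N0)/N0 = (2235 - 132)/132 = 2103/132 = 15.9318
r*t = 0.25 * 11 = 2.75; exp(-2.75) = 0.0639279
15.9318 * 0.0639279 = 1.01849
1 + 1.01849 = 2.01849
N = 2235 / 2.01849 = 1107.26 ≈ 1107

1107


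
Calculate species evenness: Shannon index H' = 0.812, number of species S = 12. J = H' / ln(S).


ln(12) = 2.48491
J = H' / ln(S) = 0.812 / 2.48491 = 0.326772 ≈ 0.3268

0.3268


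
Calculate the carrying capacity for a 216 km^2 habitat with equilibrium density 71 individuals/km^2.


K = 71 * 216 = 15336 individuals

15336 individuals


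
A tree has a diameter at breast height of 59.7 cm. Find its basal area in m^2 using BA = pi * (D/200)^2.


D/200 = 59.7/200 = 0.2985 m
(D/200)^2 = 0.2985^2 = 0.08910225
BA = 3.141593 * 0.08910225 = 0.279923 ≈ 0.2799 m^2

0.2799 m^2


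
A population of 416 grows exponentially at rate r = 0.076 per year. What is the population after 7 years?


r*t = 0.076 * 7 = 0.532
exp(0.532) = 1.70233
N = 416 * 1.70233 = 708.169 ≈ 708

708


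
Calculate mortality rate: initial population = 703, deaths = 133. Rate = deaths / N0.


Mortality rate = 133 / 703 = 0.189189 ≈ 0.1892

0.1892


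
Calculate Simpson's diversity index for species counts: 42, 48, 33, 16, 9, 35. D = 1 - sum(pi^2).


Total N = 42 + 48 + 33 + 16 + 9 + 35 = 183
Per-species terms:
  p = 42/183 = 0.229508; p^2 = 0.229508^2 = 0.052674
  p = 48/183 = 0.262295; p^2 = 0.262295^2 = 0.068799
  p = 33/183 = 0.180328; p^2 = 0.180328^2 = 0.032518
  p = 16/183 = 0.087432; p^2 = 0.087432^2 = 0.007644
  p = 9/183 = 0.049180; p^2 = 0.049180^2 = 0.002419
  p = 35/183 = 0.191257; p^2 = 0.191257^2 = 0.036579
sum(p^2) = 0.052674 + 0.068799 + 0.032518 + 0.007644 + 0.002419 + 0.036579 = 0.200633
D = 1 - 0.200633 = 0.799367 ≈ 0.7994

0.7994


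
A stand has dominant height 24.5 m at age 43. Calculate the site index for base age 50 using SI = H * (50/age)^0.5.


50/43 = 1.16279
(1.16279)^0.5 = 1.07833
SI = 24.5 * 1.07833 = 26.4191 ≈ 26.4 m

26.4 m


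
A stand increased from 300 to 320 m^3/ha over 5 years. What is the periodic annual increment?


PAI = (V2 - V1) / period = (320 - 300) / 5 = 20 / 5 = 4.00 m^3/ha/yr

4.00 m^3/ha/yr


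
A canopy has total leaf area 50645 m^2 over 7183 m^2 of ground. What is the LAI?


LAI = 50645 / 7183 = 7.0507 ≈ 7.05

7.05


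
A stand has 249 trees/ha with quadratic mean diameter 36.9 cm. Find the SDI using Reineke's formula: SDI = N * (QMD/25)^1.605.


QMD/25 = 36.9/25 = 1.476
(1.476)^1.605 = exp(1.605 * ln(1.476)) = exp(1.605 * 0.389336) = exp(0.624884) = 1.86803
SDI = 249 * 1.86803 = 465.139 ≈ 465

465


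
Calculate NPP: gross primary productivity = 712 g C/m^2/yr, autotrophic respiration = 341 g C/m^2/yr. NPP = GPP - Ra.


NPP = GPP - Ra = 712 - 341 = 371 g C/m^2/yr

371 g C/m^2/yr


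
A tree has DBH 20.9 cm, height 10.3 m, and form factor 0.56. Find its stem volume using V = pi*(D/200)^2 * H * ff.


(D/200)^2 = (20.9/200)^2 = 0.1045^2 = 0.01092025
BA = 3.141593 * 0.01092025 = 0.0343070 m^2
V = 0.0343070 * 10.3 * 0.56 = 0.197883 ≈ 0.198 m^3

0.198 m^3


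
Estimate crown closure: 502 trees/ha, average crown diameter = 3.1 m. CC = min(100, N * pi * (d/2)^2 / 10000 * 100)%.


(d/2)^2 = (3.1/2)^2 = 1.55^2 = 2.4025
Crown area = 3.141593 * 2.4025 = 7.54768 m^2
N * area / 10000 * 100 = 502 * 7.54768 / 10000 * 100 = 37.8894
CC = min(100, 37.8894) = 37.8894 ≈ 37.9%

37.9%


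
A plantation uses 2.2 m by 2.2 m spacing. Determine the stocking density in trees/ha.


N = 10000 / 2.2^2 = 10000 / 4.84 = 2066.12 ≈ 2066 trees/ha

2066 trees/ha


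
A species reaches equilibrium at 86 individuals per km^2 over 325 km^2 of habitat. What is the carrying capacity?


K = 86 * 325 = 27950 individuals

27950 individuals


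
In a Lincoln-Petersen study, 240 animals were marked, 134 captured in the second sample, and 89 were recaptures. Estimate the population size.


N = M * C / R = 240 * 134 / 89 = 32160 / 89 = 361.35 ≈ 361

361 individuals


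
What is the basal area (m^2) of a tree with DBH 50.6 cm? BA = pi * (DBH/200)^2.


D/200 = 50.6/200 = 0.253 m
(D/200)^2 = 0.253^2 = 0.064009
BA = 3.141593 * 0.064009 = 0.201090 ≈ 0.2011 m^2

0.2011 m^2


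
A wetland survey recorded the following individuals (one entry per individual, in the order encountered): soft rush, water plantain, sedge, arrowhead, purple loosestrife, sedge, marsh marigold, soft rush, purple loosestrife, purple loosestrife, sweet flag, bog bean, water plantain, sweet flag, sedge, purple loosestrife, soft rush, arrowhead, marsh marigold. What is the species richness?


Total individuals logged = 19
Distinct species (count of individuals): soft rush (3), water plantain (2), sedge (3), arrowhead (2), purple loosestrife (4), marsh marigold (2), sweet flag (2), bog bean (1)
Species richness = number of distinct species = 8

8


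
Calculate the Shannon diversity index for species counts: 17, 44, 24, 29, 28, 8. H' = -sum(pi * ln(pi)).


Total N = 17 + 44 + 24 + 29 + 28 + 8 = 150
Per-species terms:
  p = 17/150 = 0.113333; ln(p) = -2.177425; p*ln(p) = 0.113333 * (-2.177425) = -0.246774
  p = 44/150 = 0.293333; ln(p) = -1.226447; p*ln(p) = 0.293333 * (-1.226447) = -0.359757
  p = 24/150 = 0.160000; ln(p) = -1.832581; p*ln(p) = 0.160000 * (-1.832581) = -0.293213
  p = 29/150 = 0.193333; ln(p) = -1.643341; p*ln(p) = 0.193333 * (-1.643341) = -0.317712
  p = 28/150 = 0.186667; ln(p) = -1.678429; p*ln(p) = 0.186667 * (-1.678429) = -0.313307
  p = 8/150 = 0.053333; ln(p) = -2.931200; p*ln(p) = 0.053333 * (-2.931200) = -0.156330
sum(p*ln(p)) = (-0.246774) + (-0.359757) + (-0.293213) + (-0.317712) + (-0.313307) + (-0.156330) = -1.687093
H' = -(-1.687093) = 1.687093 ≈ 1.6871

1.6871


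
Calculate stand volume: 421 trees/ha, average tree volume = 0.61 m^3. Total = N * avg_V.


V_stand = 421 * 0.61 = 256.81 ≈ 256.8 m^3/ha

256.8 m^3/ha


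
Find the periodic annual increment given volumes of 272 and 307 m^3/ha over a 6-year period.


PAI = (V2 - V1) / period = (307 - 272) / 6 = 35 / 6 = 5.8333 ≈ 5.83 m^3/ha/yr

5.83 m^3/ha/yr


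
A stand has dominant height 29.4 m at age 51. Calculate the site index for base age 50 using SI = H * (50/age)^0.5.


50/51 = 0.980392
(0.980392)^0.5 = 0.990147
SI = 29.4 * 0.990147 = 29.1103 ≈ 29.1 m

29.1 m


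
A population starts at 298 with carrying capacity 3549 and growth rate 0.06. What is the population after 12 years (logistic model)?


(K - N0)/N0 = (3549 - 298)/298 = 3251/298 = 10.9094
r*t = 0.06 * 12 = 0.72; exp(-0.72) = 0.486752
10.9094 * 0.486752 = 5.31017
1 + 5.31017 = 6.31017
N = 3549 / 6.31017 = 562.425 ≈ 562

562


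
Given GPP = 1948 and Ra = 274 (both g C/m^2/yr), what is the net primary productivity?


NPP = GPP - Ra = 1948 - 274 = 1674 g C/m^2/yr

1674 g C/m^2/yr


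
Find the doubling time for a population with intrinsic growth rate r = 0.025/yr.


td = ln(2) / 0.025 = 0.693147 / 0.025 = 27.7259 ≈ 27.7 years

27.7 years


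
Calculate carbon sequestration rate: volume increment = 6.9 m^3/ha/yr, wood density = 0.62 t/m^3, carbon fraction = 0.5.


C = 6.9 * 0.62 * 0.5 = 2.139 ≈ 2.14 t C/ha/yr

2.14 t C/ha/yr


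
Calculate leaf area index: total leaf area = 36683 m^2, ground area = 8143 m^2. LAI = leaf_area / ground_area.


LAI = 36683 / 8143 = 4.5049 ≈ 4.50

4.50


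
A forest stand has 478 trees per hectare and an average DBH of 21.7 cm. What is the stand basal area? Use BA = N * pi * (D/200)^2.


(D/200)^2 = (21.7/200)^2 = 0.1085^2 = 0.01177225
Individual BA = 3.141593 * 0.01177225 = 0.0369836 m^2
Stand BA = 478 * 0.0369836 = 17.6782 ≈ 17.68 m^2/ha

17.68 m^2/ha


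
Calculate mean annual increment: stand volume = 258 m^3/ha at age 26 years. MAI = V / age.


MAI = 258 / 26 = 9.9231 ≈ 9.92 m^3/ha/yr

9.92 m^3/ha/yr


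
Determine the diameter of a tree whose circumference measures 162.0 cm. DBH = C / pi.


DBH = C / pi = 162.0 / 3.141593 = 51.5662 ≈ 51.57 cm

51.57 cm


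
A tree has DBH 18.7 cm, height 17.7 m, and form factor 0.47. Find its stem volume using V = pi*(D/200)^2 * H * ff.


(D/200)^2 = (18.7/200)^2 = 0.0935^2 = 0.00874225
BA = 3.141593 * 0.00874225 = 0.0274646 m^2
V = 0.0274646 * 17.7 * 0.47 = 0.228478 ≈ 0.228 m^3

0.228 m^3


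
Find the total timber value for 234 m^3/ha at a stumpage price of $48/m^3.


Value = 234 * 48 = $11232/ha

$11232/ha


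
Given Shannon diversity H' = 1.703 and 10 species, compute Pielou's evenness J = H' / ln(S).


ln(10) = 2.30259
J = H' / ln(S) = 1.703 / 2.30259 = 0.739602 ≈ 0.7396

0.7396


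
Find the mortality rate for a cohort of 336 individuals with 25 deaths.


Mortality rate = 25 / 336 = 0.074405 ≈ 0.0744

0.0744


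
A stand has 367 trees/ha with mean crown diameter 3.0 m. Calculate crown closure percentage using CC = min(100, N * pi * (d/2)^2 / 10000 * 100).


(d/2)^2 = (3.0/2)^2 = 1.5^2 = 2.25
Crown area = 3.141593 * 2.25 = 7.06858 m^2
N * area / 10000 * 100 = 367 * 7.06858 / 10000 * 100 = 25.9417
CC = min(100, 25.9417) = 25.9417 ≈ 25.9%

25.9%


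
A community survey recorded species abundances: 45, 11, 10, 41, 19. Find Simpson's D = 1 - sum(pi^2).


Total N = 45 + 11 + 10 + 41 + 19 = 126
Per-species terms:
  p = 45/126 = 0.357143; p^2 = 0.357143^2 = 0.127551
  p = 11/126 = 0.087302; p^2 = 0.087302^2 = 0.007622
  p = 10/126 = 0.079365; p^2 = 0.079365^2 = 0.006299
  p = 41/126 = 0.325397; p^2 = 0.325397^2 = 0.105883
  p = 19/126 = 0.150794; p^2 = 0.150794^2 = 0.022739
sum(p^2) = 0.127551 + 0.007622 + 0.006299 + 0.105883 + 0.022739 = 0.270094
D = 1 - 0.270094 = 0.729906 ≈ 0.7299

0.7299


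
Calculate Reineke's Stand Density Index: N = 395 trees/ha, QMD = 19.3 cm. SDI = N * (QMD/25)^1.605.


QMD/25 = 19.3/25 = 0.772
(0.772)^1.605 = exp(1.605 * ln(0.772)) = exp(1.605 * (-0.258771)) = exp(-0.415327) = 0.660124
SDI = 395 * 0.660124 = 260.749 ≈ 261

261


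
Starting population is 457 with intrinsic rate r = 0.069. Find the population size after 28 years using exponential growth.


r*t = 0.069 * 28 = 1.932
exp(1.932) = 6.90330
N = 457 * 6.90330 = 3154.81 ≈ 3155

3155


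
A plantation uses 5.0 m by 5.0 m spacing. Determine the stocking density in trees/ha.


N = 10000 / 5.0^2 = 10000 / 25 = 400.000 ≈ 400 trees/ha

400 trees/ha


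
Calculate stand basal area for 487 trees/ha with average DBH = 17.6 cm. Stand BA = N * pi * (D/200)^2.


(D/200)^2 = (17.6/200)^2 = 0.088^2 = 0.007744
Individual BA = 3.141593 * 0.007744 = 0.0243285 m^2
Stand BA = 487 * 0.0243285 = 11.8480 ≈ 11.85 m^2/ha

11.85 m^2/ha


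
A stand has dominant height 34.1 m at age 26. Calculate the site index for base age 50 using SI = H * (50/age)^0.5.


50/26 = 1.92308
(1.92308)^0.5 = 1.38675
SI = 34.1 * 1.38675 = 47.2882 ≈ 47.3 m

47.3 m


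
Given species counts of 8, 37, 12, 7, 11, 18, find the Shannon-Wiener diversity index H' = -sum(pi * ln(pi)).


Total N = 8 + 37 + 12 + 7 + 11 + 18 = 93
Per-species terms:
  p = 8/93 = 0.086022; ln(p) = -2.453152; p*ln(p) = 0.086022 * (-2.453152) = -0.211025
  p = 37/93 = 0.397849; ln(p) = -0.921683; p*ln(p) = 0.397849 * (-0.921683) = -0.366691
  p = 12/93 = 0.129032; ln(p) = -2.047695; p*ln(p) = 0.129032 * (-2.047695) = -0.264218
  p = 7/93 = 0.075269; ln(p) = -2.586687; p*ln(p) = 0.075269 * (-2.586687) = -0.194697
  p = 11/93 = 0.118280; ln(p) = -2.134701; p*ln(p) = 0.118280 * (-2.134701) = -0.252492
  p = 18/93 = 0.193548; ln(p) = -1.642230; p*ln(p) = 0.193548 * (-1.642230) = -0.317850
sum(p*ln(p)) = (-0.211025) + (-0.366691) + (-0.264218) + (-0.194697) + (-0.252492) + (-0.317850) = -1.606973
H' = -(-1.606973) = 1.606973 ≈ 1.6070

1.6070


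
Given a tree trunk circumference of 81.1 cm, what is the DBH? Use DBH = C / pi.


DBH = C / pi = 81.1 / 3.141593 = 25.8149 ≈ 25.81 cm

25.81 cm


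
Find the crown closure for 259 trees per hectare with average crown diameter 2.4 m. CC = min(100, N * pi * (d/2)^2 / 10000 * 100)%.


(d/2)^2 = (2.4/2)^2 = 1.2^2 = 1.44
Crown area = 3.141593 * 1.44 = 4.52389 m^2
N * area / 10000 * 100 = 259 * 4.52389 / 10000 * 100 = 11.7169
CC = min(100, 11.7169) = 11.7169 ≈ 11.7%

11.7%


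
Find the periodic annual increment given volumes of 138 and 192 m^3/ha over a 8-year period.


PAI = (V2 - V1) / period = (192 - 138) / 8 = 54 / 8 = 6.75 m^3/ha/yr

6.75 m^3/ha/yr


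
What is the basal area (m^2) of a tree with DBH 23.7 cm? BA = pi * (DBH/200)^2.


D/200 = 23.7/200 = 0.1185 m
(D/200)^2 = 0.1185^2 = 0.01404225
BA = 3.141593 * 0.01404225 = 0.0441150 ≈ 0.0441 m^2

0.0441 m^2


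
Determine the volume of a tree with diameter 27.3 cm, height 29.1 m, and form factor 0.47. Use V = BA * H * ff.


(D/200)^2 = (27.3/200)^2 = 0.1365^2 = 0.01863225
BA = 3.141593 * 0.01863225 = 0.0585349 m^2
V = 0.0585349 * 29.1 * 0.47 = 0.800582 ≈ 0.801 m^3

0.801 m^3


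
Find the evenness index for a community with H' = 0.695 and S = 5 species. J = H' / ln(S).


ln(5) = 1.60944
J = H' / ln(S) = 0.695 / 1.60944 = 0.431827 ≈ 0.4318

0.4318


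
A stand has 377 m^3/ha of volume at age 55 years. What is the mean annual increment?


MAI = 377 / 55 = 6.8545 ≈ 6.85 m^3/ha/yr

6.85 m^3/ha/yr


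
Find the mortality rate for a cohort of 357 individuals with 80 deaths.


Mortality rate = 80 / 357 = 0.224090 ≈ 0.2241

0.2241


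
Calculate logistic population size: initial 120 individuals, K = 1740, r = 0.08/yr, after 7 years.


(K - N0)/N0 = (1740 - 120)/120 = 1620/120 = 13.5000
r*t = 0.08 * 7 = 0.56; exp(-0.56) = 0.571209
13.5000 * 0.571209 = 7.71132
1 + 7.71132 = 8.71132
N = 1740 / 8.71132 = 199.740 ≈ 200

200


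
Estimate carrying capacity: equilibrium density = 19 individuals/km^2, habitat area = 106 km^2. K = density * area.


K = 19 * 106 = 2014 individuals

2014 individuals


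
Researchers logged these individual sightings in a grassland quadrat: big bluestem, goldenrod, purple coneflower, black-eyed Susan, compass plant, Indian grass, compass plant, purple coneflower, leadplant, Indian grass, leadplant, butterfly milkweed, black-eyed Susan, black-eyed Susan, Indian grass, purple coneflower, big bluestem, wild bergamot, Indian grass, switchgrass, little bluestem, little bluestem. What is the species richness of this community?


Total individuals logged = 22
Distinct species (count of individuals): big bluestem (2), goldenrod (1), purple coneflower (3), black-eyed Susan (3), compass plant (2), Indian grass (4), leadplant (2), butterfly milkweed (1), wild bergamot (1), switchgrass (1), little bluestem (2)
Species richness = number of distinct species = 11

11


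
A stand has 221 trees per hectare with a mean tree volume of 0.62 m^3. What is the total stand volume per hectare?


V_stand = 221 * 0.62 = 137.02 ≈ 137.0 m^3/ha

137.0 m^3/ha


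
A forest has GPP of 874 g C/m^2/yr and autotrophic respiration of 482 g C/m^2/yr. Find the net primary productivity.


NPP = GPP - Ra = 874 - 482 = 392 g C/m^2/yr

392 g C/m^2/yr


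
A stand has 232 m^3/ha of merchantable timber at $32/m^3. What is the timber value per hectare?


Value = 232 * 32 = $7424/ha

$7424/ha


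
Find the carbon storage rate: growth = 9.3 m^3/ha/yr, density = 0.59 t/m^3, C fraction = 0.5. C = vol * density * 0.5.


C = 9.3 * 0.59 * 0.5 = 2.7435 ≈ 2.74 t C/ha/yr

2.74 t C/ha/yr


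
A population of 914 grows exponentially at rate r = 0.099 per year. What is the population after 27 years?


r*t = 0.099 * 27 = 2.673
exp(2.673) = 14.4834
N = 914 * 14.4834 = 13237.8 ≈ 13238

13238


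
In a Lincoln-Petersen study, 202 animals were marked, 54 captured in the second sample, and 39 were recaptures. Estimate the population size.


N = M * C / R = 202 * 54 / 39 = 10908 / 39 = 279.69 ≈ 280

280 individuals


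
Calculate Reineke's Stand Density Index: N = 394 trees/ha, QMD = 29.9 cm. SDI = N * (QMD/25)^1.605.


QMD/25 = 29.9/25 = 1.196
(1.196)^1.605 = exp(1.605 * ln(1.196)) = exp(1.605 * 0.178983) = exp(0.287268) = 1.33278
SDI = 394 * 1.33278 = 525.115 ≈ 525

525


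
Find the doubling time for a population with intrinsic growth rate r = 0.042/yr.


td = ln(2) / 0.042 = 0.693147 / 0.042 = 16.5035 ≈ 16.5 years

16.5 years


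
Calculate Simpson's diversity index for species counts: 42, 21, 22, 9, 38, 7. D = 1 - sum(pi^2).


Total N = 42 + 21 + 22 + 9 + 38 + 7 = 139
Per-species terms:
  p = 42/139 = 0.302158; p^2 = 0.302158^2 = 0.091299
  p = 21/139 = 0.151079; p^2 = 0.151079^2 = 0.022825
  p = 22/139 = 0.158273; p^2 = 0.158273^2 = 0.025050
  p = 9/139 = 0.064748; p^2 = 0.064748^2 = 0.004192
  p = 38/139 = 0.273381; p^2 = 0.273381^2 = 0.074737
  p = 7/139 = 0.050360; p^2 = 0.050360^2 = 0.002536
sum(p^2) = 0.091299 + 0.022825 + 0.025050 + 0.004192 + 0.074737 + 0.002536 = 0.220639
D = 1 - 0.220639 = 0.779361 ≈ 0.7794

0.7794


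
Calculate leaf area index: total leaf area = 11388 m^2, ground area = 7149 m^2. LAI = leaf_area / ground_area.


LAI = 11388 / 7149 = 1.5930 ≈ 1.59

1.59


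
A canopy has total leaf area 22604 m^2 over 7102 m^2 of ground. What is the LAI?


LAI = 22604 / 7102 = 3.1828 ≈ 3.18

3.18


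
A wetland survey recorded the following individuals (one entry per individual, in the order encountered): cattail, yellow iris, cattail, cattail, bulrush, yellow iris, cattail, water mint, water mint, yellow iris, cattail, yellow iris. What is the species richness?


Total individuals logged = 12
Distinct species (count of individuals): cattail (5), yellow iris (4), bulrush (1), water mint (2)
Species richness = number of distinct species = 4

4


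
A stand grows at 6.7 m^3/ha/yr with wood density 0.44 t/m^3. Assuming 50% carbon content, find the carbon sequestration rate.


C = 6.7 * 0.44 * 0.5 = 1.474 ≈ 1.47 t C/ha/yr

1.47 t C/ha/yr


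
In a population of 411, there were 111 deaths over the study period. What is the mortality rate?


Mortality rate = 111 / 411 = 0.270073 ≈ 0.2701

0.2701


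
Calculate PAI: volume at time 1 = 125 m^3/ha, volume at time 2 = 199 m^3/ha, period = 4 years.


PAI = (V2 - V1) / period = (199 - 125) / 4 = 74 / 4 = 18.50 m^3/ha/yr

18.50 m^3/ha/yr


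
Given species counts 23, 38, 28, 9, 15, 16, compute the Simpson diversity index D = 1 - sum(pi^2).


Total N = 23 + 38 + 28 + 9 + 15 + 16 = 129
Per-species terms:
  p = 23/129 = 0.178295; p^2 = 0.178295^2 = 0.031789
  p = 38/129 = 0.294574; p^2 = 0.294574^2 = 0.086774
  p = 28/129 = 0.217054; p^2 = 0.217054^2 = 0.047112
  p = 9/129 = 0.069767; p^2 = 0.069767^2 = 0.004867
  p = 15/129 = 0.116279; p^2 = 0.116279^2 = 0.013521
  p = 16/129 = 0.124031; p^2 = 0.124031^2 = 0.015384
sum(p^2) = 0.031789 + 0.086774 + 0.047112 + 0.004867 + 0.013521 + 0.015384 = 0.199447
D = 1 - 0.199447 = 0.800553 ≈ 0.8006

0.8006


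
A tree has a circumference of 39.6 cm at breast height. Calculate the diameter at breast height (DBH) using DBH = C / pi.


DBH = C / pi = 39.6 / 3.141593 = 12.6051 ≈ 12.61 cm

12.61 cm


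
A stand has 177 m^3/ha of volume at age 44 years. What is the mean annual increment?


MAI = 177 / 44 = 4.0227 ≈ 4.02 m^3/ha/yr

4.02 m^3/ha/yr


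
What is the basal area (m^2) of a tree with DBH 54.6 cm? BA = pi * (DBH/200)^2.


D/200 = 54.6/200 = 0.273 m
(D/200)^2 = 0.273^2 = 0.074529
BA = 3.141593 * 0.074529 = 0.234140 ≈ 0.2341 m^2

0.2341 m^2


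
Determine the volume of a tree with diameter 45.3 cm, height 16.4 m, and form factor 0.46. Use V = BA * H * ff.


(D/200)^2 = (45.3/200)^2 = 0.2265^2 = 0.05130225
BA = 3.141593 * 0.05130225 = 0.161171 m^2
V = 0.161171 * 16.4 * 0.46 = 1.21587 ≈ 1.216 m^3

1.216 m^3


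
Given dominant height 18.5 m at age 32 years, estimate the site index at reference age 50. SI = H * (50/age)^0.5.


50/32 = 1.56250
(1.56250)^0.5 = 1.25000
SI = 18.5 * 1.25000 = 23.1250 ≈ 23.1 m

23.1 m


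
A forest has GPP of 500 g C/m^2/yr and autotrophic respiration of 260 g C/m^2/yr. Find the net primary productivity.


NPP = GPP - Ra = 500 - 260 = 240 g C/m^2/yr

240 g C/m^2/yr


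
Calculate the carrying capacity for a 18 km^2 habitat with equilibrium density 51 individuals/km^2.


K = 51 * 18 = 918 individuals

918 individuals


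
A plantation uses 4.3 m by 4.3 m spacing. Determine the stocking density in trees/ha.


N = 10000 / 4.3^2 = 10000 / 18.49 = 540.833 ≈ 541 trees/ha

541 trees/ha


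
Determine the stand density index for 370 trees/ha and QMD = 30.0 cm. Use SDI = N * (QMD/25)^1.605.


QMD/25 = 30.0/25 = 1.2
(1.2)^1.605 = exp(1.605 * ln(1.2)) = exp(1.605 * 0.182322) = exp(0.292627) = 1.33994
SDI = 370 * 1.33994 = 495.778 ≈ 496

496


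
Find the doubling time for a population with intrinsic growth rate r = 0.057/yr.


td = ln(2) / 0.057 = 0.693147 / 0.057 = 12.1605 ≈ 12.2 years

12.2 years


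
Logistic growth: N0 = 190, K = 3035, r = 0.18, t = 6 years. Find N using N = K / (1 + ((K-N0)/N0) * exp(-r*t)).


(K - N0)/N0 = (3035 - 190)/190 = 2845/190 = 14.9737
r*t = 0.18 * 6 = 1.08; exp(-1.08) = 0.339596
14.9737 * 0.339596 = 5.08501
1 + 5.08501 = 6.08501
N = 3035 / 6.08501 = 498.767 ≈ 499

499


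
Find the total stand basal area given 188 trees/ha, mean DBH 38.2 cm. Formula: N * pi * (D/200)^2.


(D/200)^2 = (38.2/200)^2 = 0.191^2 = 0.036481
Individual BA = 3.141593 * 0.036481 = 0.114608 m^2
Stand BA = 188 * 0.114608 = 21.5463 ≈ 21.55 m^2/ha

21.55 m^2/ha


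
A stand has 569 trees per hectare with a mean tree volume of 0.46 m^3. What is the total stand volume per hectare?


V_stand = 569 * 0.46 = 261.74 ≈ 261.7 m^3/ha

261.7 m^3/ha


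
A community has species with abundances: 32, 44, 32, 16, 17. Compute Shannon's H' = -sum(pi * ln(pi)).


Total N = 32 + 44 + 32 + 16 + 17 = 141
Per-species terms:
  p = 32/141 = 0.226950; ln(p) = -1.483026; p*ln(p) = 0.226950 * (-1.483026) = -0.336573
  p = 44/141 = 0.312057; ln(p) = -1.164569; p*ln(p) = 0.312057 * (-1.164569) = -0.363412
  p = 32/141 = 0.226950; ln(p) = -1.483026; p*ln(p) = 0.226950 * (-1.483026) = -0.336573
  p = 16/141 = 0.113475; ln(p) = -2.176173; p*ln(p) = 0.113475 * (-2.176173) = -0.246941
  p = 17/141 = 0.120567; ln(p) = -2.115550; p*ln(p) = 0.120567 * (-2.115550) = -0.255066
sum(p*ln(p)) = (-0.336573) + (-0.363412) + (-0.336573) + (-0.246941) + (-0.255066) = -1.538565
H' = -(-1.538565) = 1.538565 ≈ 1.5386

1.5386


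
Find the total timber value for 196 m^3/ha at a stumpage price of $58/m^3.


Value = 196 * 58 = $11368/ha

$11368/ha


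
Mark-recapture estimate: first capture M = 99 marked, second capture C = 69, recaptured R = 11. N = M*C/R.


N = M * C / R = 99 * 69 / 11 = 6831 / 11 = 621

621 individuals
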